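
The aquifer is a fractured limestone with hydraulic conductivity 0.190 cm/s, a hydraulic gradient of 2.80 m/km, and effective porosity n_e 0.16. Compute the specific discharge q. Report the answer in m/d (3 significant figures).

0.460 m/d

K = 0.190 cm/s × 864 = 164.2 m/d
q = Ki = 164.2 × 0.0028 = 0.4596 m/d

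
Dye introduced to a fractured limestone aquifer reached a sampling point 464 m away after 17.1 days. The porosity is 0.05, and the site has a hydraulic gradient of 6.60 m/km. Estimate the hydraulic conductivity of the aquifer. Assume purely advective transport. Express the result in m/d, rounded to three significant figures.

v = L / t = 464 / 17.1 = 27.13 m/d
K = v · n / i = 27.13 × 0.05 / 0.0066 = 206 m/d

206 m/d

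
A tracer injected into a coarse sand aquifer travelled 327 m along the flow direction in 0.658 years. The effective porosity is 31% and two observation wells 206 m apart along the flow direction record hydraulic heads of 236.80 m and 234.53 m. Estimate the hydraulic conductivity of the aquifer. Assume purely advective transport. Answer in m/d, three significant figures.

Hydraulic gradient i = (236.80 − 234.53) / 206 = 2.27 / 206 = 0.01102
t = 0.658 years = 240.2 d
v = L / t = 327 / 240.2 = 1.362 m/d
K = v · n / i = 1.362 × 0.31 / 0.01102 = 38.3 m/d

38.3 m/d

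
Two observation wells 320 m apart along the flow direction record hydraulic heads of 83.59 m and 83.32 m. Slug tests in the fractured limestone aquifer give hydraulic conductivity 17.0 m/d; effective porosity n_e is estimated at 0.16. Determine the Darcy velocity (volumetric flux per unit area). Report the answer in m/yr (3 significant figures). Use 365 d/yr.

5.24 m/yr

Hydraulic gradient i = (83.59 − 83.32) / 320 = 0.27 / 320 = 8.438e-4
Specific discharge q = 17.0 × 8.438e-4 = 0.01434 m/d
   = 0.01434 × 365 = 5.24 m/yr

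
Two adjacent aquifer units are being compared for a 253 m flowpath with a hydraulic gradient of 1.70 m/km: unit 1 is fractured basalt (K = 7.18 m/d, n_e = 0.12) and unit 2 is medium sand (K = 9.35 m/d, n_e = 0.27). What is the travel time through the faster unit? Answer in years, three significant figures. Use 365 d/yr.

6.81 years

Unit 1 (fractured basalt): v = 7.18×0.0017/0.12 = 0.1017 m/d, t = 253/0.1017 = 2487 d
Unit 2 (medium sand): v = 9.35×0.0017/0.27 = 0.05887 m/d, t = 253/0.05887 = 4298 d
Faster: 2487 d / 365 = 6.81 yr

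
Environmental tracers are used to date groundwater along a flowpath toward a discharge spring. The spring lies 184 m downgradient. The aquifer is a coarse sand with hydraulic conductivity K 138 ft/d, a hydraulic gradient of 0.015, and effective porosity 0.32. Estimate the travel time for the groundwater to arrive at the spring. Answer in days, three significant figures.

K = 138 ft/d × 0.3048 = 42.06 m/d
q = Ki = 42.06 × 0.015 = 0.6309 m/d
Seepage velocity v = q / n = 0.6309 / 0.32 = 1.972 m/d
t = L / v = 184 / 1.972 = 93.32 d

93.3 days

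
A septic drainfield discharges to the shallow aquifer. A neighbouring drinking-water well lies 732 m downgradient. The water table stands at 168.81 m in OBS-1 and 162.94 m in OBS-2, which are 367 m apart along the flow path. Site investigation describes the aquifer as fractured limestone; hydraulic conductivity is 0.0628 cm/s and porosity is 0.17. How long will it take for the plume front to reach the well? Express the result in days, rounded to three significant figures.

143 days

Hydraulic gradient i = (168.81 − 162.94) / 367 = 5.87 / 367 = 0.01599
K = 0.0628 cm/s × 864 = 54.26 m/d
Specific discharge q = 54.26 × 0.01599 = 0.8679 m/d
Seepage velocity v = q / n = 0.8679 / 0.17 = 5.105 m/d
t = L / v = 732 / 5.105 = 143.4 d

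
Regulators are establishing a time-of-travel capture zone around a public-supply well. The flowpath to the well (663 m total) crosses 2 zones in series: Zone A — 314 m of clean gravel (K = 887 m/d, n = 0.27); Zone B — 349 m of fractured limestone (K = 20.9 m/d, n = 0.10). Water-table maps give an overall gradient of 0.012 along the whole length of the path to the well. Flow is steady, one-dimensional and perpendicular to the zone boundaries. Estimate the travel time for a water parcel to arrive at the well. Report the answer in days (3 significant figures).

257 days

Continuity: the same q passes through each zone, so ΔH = q·Σ(L_j/K_j) — the zones act as resistances in series.
Σ(L/K) = 314/887 + 349/20.9 = 0.3540 + 16.70 = 17.05 d
K_eq = L_total / Σ(L/K) = 663 / 17.05 = 38.88 m/d
q = K_eq · i = 38.88 × 0.012 = 0.4666 m/d (same in every zone)
Zone A: v = q/n = 0.4666/0.27 = 1.728 m/d → t_A = 314/1.728 = 181.7 d
Zone B: v = q/n = 0.4666/0.10 = 4.666 m/d → t_B = 349/4.666 = 74.80 d
Total t = 181.7 + 74.80 = 256.5 d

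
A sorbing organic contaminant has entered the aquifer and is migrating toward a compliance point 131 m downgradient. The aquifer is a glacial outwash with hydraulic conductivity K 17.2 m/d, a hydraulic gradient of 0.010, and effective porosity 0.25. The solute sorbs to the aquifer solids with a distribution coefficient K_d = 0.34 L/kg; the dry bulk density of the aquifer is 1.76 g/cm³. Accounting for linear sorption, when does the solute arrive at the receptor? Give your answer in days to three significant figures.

Darcy flux q = K·i = 17.2 × 0.010 = 0.1720 m/d
v = Ki/n = 17.2·0.010/0.25 = 0.6880 m/d
Retardation R = 1 + ρ_b·K_d/n = 1 + 1.76×0.34/0.25 = 3.394
Contaminant velocity v_c = v/R = 0.6880/3.394 = 0.2027 m/d
t = L/v_c = 131/0.2027 = 646.2 d

646 days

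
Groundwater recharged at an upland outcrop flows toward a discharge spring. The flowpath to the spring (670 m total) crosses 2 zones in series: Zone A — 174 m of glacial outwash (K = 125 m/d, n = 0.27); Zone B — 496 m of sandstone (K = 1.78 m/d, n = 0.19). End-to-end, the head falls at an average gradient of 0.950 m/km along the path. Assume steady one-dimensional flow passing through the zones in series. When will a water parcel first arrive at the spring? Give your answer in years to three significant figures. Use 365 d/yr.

170 years

Continuity: the same q passes through each zone, so ΔH = q·Σ(L_j/K_j) — the zones act as resistances in series.
Σ(L/K) = 174/125 + 496/1.78 = 1.392 + 278.7 = 280.0 d
K_eq = L_total / Σ(L/K) = 670 / 280.0 = 2.392 m/d
q = K_eq · i = 2.392 × 9.5e-4 = 0.002273 m/d (same in every zone)
Zone A: v = q/n = 0.002273/0.27 = 0.008418 m/d → t_A = 174/0.008418 = 20670 d
Zone B: v = q/n = 0.002273/0.19 = 0.01196 m/d → t_B = 496/0.01196 = 41460 d
Total t = 20670 + 41460 = 62130 d
   = 62130 / 365 = 170 yr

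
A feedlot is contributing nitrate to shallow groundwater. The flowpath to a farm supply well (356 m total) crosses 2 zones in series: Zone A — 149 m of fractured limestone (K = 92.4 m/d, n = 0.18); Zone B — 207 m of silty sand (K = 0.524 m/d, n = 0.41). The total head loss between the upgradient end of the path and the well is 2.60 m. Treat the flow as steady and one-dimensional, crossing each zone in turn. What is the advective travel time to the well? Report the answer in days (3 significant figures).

Steady 1-D flow in series ⇒ the Darcy flux q is identical in every zone and the zone head losses add (resistances L/K in series).
Σ(L/K) = 149/92.4 + 207/0.524 = 1.613 + 395.0 = 396.7 d
q = ΔH / Σ(L/K) = 2.60 / 396.7 = 0.006555 m/d (same in every zone)
Zone A: v = q/n = 0.006555/0.18 = 0.03642 m/d → t_A = 149/0.03642 = 4092 d
Zone B: v = q/n = 0.006555/0.41 = 0.01599 m/d → t_B = 207/0.01599 = 12950 d
Total t = 4092 + 12950 = 17040 d

17000 days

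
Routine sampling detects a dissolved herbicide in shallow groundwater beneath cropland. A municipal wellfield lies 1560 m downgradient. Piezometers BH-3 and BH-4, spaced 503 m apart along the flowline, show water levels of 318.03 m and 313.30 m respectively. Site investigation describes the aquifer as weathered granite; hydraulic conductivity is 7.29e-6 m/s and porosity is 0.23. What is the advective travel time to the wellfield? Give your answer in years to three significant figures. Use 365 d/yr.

166 years

Hydraulic gradient i = (318.03 − 313.30) / 503 = 4.73 / 503 = 0.009404
K = 7.29e-6 m/s × 86400 s/d = 0.6299 m/d
q = Ki = 0.6299 × 0.009404 = 0.005923 m/d
v = Ki/n = 0.6299·0.009404/0.23 = 0.02575 m/d
t = L / v = 1560 / 0.02575 = 60580 d
   = 60580 / 365 = 166 yr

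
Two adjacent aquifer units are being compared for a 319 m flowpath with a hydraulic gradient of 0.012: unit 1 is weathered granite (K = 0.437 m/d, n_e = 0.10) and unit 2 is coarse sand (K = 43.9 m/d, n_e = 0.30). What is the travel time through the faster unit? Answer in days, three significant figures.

Unit 1 (weathered granite): v = 0.437×0.012/0.10 = 0.05244 m/d, t = 319/0.05244 = 6083 d
Unit 2 (coarse sand): v = 43.9×0.012/0.30 = 1.756 m/d, t = 319/1.756 = 181.7 d
Faster unit: t = 182 d

182 days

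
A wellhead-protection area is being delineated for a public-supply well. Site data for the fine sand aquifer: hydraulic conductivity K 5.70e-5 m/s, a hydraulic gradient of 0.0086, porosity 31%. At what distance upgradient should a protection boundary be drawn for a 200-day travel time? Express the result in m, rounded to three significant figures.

K = 5.70e-5 m/s × 86400 s/d = 4.925 m/d
q = Ki = 4.925 × 0.0086 = 0.04235 m/d
v_s = q/n_e = 0.04235/0.31 = 0.1366 m/d
L = v × T = 0.1366 × 200 = 27.32 m

27.3 m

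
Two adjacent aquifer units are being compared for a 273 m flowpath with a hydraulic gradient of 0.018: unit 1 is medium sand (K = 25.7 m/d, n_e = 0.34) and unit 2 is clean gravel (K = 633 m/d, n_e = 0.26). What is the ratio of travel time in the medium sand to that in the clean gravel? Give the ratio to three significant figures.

Unit 1 (medium sand): v = 25.7×0.018/0.34 = 1.361 m/d, t = 273/1.361 = 200.6 d
Unit 2 (clean gravel): v = 633×0.018/0.26 = 43.82 m/d, t = 273/43.82 = 6.230 d
t(medium sand) / t(clean gravel) = 200.6/6.230 = 32.2

32.2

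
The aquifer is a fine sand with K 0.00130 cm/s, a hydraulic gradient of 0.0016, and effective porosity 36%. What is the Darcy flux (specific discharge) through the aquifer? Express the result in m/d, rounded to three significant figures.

K = 0.00130 cm/s × 864 = 1.123 m/d
q = Ki = 1.123 × 0.0016 = 0.001797 m/d

0.00180 m/d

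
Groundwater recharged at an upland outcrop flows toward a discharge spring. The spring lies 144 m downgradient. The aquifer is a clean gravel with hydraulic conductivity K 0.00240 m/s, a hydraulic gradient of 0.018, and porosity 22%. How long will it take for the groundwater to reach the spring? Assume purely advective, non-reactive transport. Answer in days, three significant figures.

K = 0.00240 m/s × 86400 s/d = 207.4 m/d
Specific discharge q = 207.4 × 0.018 = 3.732 m/d
Average linear velocity = 3.732 / 0.22 = 16.97 m/d
t = L / v = 144 / 16.97 = 8.488 d

8.49 days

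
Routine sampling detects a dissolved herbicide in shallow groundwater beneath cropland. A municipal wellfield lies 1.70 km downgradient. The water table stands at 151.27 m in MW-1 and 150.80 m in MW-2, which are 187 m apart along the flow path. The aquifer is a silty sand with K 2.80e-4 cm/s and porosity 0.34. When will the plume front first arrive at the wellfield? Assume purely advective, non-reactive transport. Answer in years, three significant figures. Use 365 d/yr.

Hydraulic gradient i = (151.27 − 150.80) / 187 = 0.47 / 187 = 0.002513
K = 2.80e-4 cm/s × 864 = 0.2419 m/d
Darcy flux q = K·i = 0.2419 × 0.002513 = 6.080e-4 m/d
v_s = q/n_e = 6.080e-4/0.34 = 0.001788 m/d
L = 1.70 km = 1700 m
t = L / v = 1700 / 0.001788 = 950600 d
   = 950600 / 365 = 2600 yr

2600 years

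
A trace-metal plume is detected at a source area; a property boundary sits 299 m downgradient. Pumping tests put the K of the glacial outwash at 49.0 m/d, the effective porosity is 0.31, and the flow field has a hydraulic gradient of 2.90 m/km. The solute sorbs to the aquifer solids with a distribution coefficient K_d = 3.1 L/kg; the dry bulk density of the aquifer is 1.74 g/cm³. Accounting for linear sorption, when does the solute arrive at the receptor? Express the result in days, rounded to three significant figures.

12000 days

q = Ki = 49.0 × 0.0029 = 0.1421 m/d
Average linear velocity = 0.1421 / 0.31 = 0.4584 m/d
Retardation R = 1 + ρ_b·K_d/n = 1 + 1.74×3.1/0.31 = 18.40
Contaminant velocity v_c = v/R = 0.4584/18.40 = 0.02491 m/d
t = L/v_c = 299/0.02491 = 12000 d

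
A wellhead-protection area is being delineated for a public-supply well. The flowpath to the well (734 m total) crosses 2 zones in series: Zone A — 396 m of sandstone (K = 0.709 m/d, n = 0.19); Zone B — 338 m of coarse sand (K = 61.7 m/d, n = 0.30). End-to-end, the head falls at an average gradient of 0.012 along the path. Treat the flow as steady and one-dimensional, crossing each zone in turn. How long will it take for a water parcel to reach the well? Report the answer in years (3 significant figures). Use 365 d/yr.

Continuity: the same q passes through each zone, so ΔH = q·Σ(L_j/K_j) — the zones act as resistances in series.
Σ(L/K) = 396/0.709 + 338/61.7 = 558.5 + 5.478 = 564.0 d
K_eq = L_total / Σ(L/K) = 734 / 564.0 = 1.301 m/d
q = K_eq · i = 1.301 × 0.012 = 0.01562 m/d (same in every zone)
Zone A: v = q/n = 0.01562/0.19 = 0.08219 m/d → t_A = 396/0.08219 = 4818 d
Zone B: v = q/n = 0.01562/0.30 = 0.05206 m/d → t_B = 338/0.05206 = 6493 d
Total t = 4818 + 6493 = 11310 d
   = 11310 / 365 = 31.0 yr

31.0 years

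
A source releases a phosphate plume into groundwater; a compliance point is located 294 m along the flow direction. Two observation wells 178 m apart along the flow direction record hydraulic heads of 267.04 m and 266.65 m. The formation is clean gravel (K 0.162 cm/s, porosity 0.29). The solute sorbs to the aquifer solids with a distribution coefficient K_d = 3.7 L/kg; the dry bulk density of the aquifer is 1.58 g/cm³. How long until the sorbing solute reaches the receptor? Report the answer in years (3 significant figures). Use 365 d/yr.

Hydraulic gradient i = (267.04 − 266.65) / 178 = 0.39 / 178 = 0.002191
K = 0.162 cm/s × 864 = 140.0 m/d
q = Ki = 140.0 × 0.002191 = 0.3067 m/d
Seepage velocity v = q / n = 0.3067 / 0.29 = 1.057 m/d
Retardation R = 1 + ρ_b·K_d/n = 1 + 1.58×3.7/0.29 = 21.16
Contaminant velocity v_c = v/R = 1.057/21.16 = 0.04998 m/d
t = L/v_c = 294/0.04998 = 5882 d
   = 5882/365 = 16.1 yr

16.1 years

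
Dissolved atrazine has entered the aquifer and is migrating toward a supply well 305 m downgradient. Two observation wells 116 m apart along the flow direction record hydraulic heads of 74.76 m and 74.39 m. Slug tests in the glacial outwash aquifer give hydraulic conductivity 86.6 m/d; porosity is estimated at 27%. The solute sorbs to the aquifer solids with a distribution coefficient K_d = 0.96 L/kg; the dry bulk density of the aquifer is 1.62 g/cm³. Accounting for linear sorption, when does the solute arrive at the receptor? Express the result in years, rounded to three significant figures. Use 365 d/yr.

5.52 years

Hydraulic gradient i = (74.76 − 74.39) / 116 = 0.37 / 116 = 0.003190
Specific discharge q = 86.6 × 0.003190 = 0.2762 m/d
Average linear velocity = 0.2762 / 0.27 = 1.023 m/d
Retardation R = 1 + ρ_b·K_d/n = 1 + 1.62×0.96/0.27 = 6.760
Contaminant velocity v_c = v/R = 1.023/6.760 = 0.1513 m/d
t = L/v_c = 305/0.1513 = 2015 d
   = 2015/365 = 5.52 yr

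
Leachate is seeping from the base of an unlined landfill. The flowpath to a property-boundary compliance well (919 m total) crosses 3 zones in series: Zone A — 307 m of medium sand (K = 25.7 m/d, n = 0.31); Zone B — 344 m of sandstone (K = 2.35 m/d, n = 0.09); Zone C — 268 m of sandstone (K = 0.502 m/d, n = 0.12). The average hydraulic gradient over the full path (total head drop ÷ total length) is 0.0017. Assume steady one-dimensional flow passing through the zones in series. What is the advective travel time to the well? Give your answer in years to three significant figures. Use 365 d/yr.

192 years

Continuity: the same q passes through each zone, so ΔH = q·Σ(L_j/K_j) — the zones act as resistances in series.
Σ(L/K) = 307/25.7 + 344/2.35 + 268/0.502 = 11.95 + 146.4 + 533.9 = 692.2 d
K_eq = L_total / Σ(L/K) = 919 / 692.2 = 1.328 m/d
q = K_eq · i = 1.328 × 0.0017 = 0.002257 m/d (same in every zone)
Zone A: v = q/n = 0.002257/0.31 = 0.007281 m/d → t_A = 307/0.007281 = 42170 d
Zone B: v = q/n = 0.002257/0.09 = 0.02508 m/d → t_B = 344/0.02508 = 13720 d
Zone C: v = q/n = 0.002257/0.12 = 0.01881 m/d → t_C = 268/0.01881 = 14250 d
Total t = 42170 + 13720 + 14250 = 70130 d
   = 70130 / 365 = 192 yr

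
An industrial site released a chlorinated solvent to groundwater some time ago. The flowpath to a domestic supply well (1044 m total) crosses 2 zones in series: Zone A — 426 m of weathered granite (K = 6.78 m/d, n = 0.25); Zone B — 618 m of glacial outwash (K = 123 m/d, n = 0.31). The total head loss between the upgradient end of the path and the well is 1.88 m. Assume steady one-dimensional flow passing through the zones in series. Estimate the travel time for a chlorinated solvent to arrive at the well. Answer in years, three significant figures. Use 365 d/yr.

29.5 years

Steady 1-D flow in series ⇒ the Darcy flux q is identical in every zone and the zone head losses add (resistances L/K in series).
Σ(L/K) = 426/6.78 + 618/123 = 62.83 + 5.024 = 67.86 d
q = ΔH / Σ(L/K) = 1.88 / 67.86 = 0.02771 m/d (same in every zone)
Zone A: v = q/n = 0.02771/0.25 = 0.1108 m/d → t_A = 426/0.1108 = 3844 d
Zone B: v = q/n = 0.02771/0.31 = 0.08937 m/d → t_B = 618/0.08937 = 6915 d
Total t = 3844 + 6915 = 10760 d
   = 10760 / 365 = 29.5 yr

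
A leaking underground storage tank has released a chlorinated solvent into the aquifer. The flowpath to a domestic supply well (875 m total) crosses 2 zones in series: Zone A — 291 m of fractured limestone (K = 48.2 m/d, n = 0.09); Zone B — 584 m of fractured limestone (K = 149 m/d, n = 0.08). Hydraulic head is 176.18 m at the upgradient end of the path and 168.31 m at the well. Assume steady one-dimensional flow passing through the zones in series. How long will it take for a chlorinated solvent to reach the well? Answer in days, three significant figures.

92.2 days

Total head drop ΔH = 176.18 − 168.31 = 7.87 m
Steady 1-D flow in series ⇒ the Darcy flux q is identical in every zone and the zone head losses add (resistances L/K in series).
Σ(L/K) = 291/48.2 + 584/149 = 6.037 + 3.919 = 9.957 d
q = ΔH / Σ(L/K) = 7.87 / 9.957 = 0.7904 m/d (same in every zone)
Zone A: v = q/n = 0.7904/0.09 = 8.782 m/d → t_A = 291/8.782 = 33.13 d
Zone B: v = q/n = 0.7904/0.08 = 9.880 m/d → t_B = 584/9.880 = 59.11 d
Total t = 33.13 + 59.11 = 92.24 d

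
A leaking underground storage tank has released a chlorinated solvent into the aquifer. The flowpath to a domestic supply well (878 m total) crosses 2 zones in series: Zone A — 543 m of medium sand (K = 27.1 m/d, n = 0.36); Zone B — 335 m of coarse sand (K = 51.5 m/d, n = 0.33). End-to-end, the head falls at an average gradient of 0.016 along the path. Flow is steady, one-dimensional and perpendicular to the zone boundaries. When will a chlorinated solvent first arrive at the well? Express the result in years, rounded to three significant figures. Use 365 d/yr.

For zones in series the flux q is common to all zones; the equivalent conductivity is the harmonic (thickness-weighted) mean, K_eq = L_total / Σ(L_j/K_j).
Σ(L/K) = 543/27.1 + 335/51.5 = 20.04 + 6.505 = 26.54 d
K_eq = L_total / Σ(L/K) = 878 / 26.54 = 33.08 m/d
q = K_eq · i = 33.08 × 0.016 = 0.5293 m/d (same in every zone)
Zone A: v = q/n = 0.5293/0.36 = 1.470 m/d → t_A = 543/1.470 = 369.3 d
Zone B: v = q/n = 0.5293/0.33 = 1.604 m/d → t_B = 335/1.604 = 208.9 d
Total t = 369.3 + 208.9 = 578.2 d
   = 578.2 / 365 = 1.58 yr

1.58 years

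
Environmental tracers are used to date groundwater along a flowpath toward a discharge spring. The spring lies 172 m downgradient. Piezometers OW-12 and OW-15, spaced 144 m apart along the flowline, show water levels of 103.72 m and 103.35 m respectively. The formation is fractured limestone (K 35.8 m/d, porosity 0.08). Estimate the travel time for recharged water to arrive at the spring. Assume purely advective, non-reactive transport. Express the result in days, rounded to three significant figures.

150 days

Hydraulic gradient i = (103.72 − 103.35) / 144 = 0.37 / 144 = 0.002569
Darcy flux q = K·i = 35.8 × 0.002569 = 0.09199 m/d
Seepage velocity v = q / n = 0.09199 / 0.08 = 1.150 m/d
t = L / v = 172 / 1.150 = 149.6 d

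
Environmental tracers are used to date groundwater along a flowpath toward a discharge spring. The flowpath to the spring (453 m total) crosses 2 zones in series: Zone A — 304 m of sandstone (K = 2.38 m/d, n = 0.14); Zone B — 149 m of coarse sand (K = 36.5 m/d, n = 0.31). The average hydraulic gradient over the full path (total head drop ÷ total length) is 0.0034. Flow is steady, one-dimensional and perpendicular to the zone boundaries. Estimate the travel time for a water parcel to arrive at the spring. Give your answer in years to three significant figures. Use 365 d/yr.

Continuity: the same q passes through each zone, so ΔH = q·Σ(L_j/K_j) — the zones act as resistances in series.
Σ(L/K) = 304/2.38 + 149/36.5 = 127.7 + 4.082 = 131.8 d
K_eq = L_total / Σ(L/K) = 453 / 131.8 = 3.437 m/d
q = K_eq · i = 3.437 × 0.0034 = 0.01168 m/d (same in every zone)
Zone A: v = q/n = 0.01168/0.14 = 0.08346 m/d → t_A = 304/0.08346 = 3642 d
Zone B: v = q/n = 0.01168/0.31 = 0.03769 m/d → t_B = 149/0.03769 = 3953 d
Total t = 3642 + 3953 = 7595 d
   = 7595 / 365 = 20.8 yr

20.8 years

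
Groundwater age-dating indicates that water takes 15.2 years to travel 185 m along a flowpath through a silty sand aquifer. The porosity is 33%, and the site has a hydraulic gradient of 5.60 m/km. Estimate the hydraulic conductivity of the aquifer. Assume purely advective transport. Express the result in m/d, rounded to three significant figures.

1.96 m/d

t = 15.2 years = 5548 d
v = L / t = 185 / 5548 = 0.03335 m/d
K = v · n / i = 0.03335 × 0.33 / 0.0056 = 1.96 m/d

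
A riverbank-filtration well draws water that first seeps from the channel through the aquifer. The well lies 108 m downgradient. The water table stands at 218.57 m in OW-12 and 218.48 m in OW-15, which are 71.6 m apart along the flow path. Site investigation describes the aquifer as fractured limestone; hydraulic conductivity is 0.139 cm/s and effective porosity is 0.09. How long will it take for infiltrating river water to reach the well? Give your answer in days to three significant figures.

Hydraulic gradient i = (218.57 − 218.48) / 71.6 = 0.09 / 71.6 = 0.001257
K = 0.139 cm/s × 864 = 120.1 m/d
Darcy flux q = K·i = 120.1 × 0.001257 = 0.1510 m/d
Seepage velocity v = q / n = 0.1510 / 0.09 = 1.677 m/d
t = L / v = 108 / 1.677 = 64.39 d

64.4 days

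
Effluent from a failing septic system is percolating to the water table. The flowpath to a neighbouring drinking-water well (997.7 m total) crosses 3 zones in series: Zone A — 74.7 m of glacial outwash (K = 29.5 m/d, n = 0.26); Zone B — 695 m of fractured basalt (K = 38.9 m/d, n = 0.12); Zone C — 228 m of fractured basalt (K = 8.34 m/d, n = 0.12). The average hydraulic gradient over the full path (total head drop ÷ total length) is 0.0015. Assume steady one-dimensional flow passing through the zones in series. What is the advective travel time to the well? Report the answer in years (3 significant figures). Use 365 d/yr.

Steady 1-D flow in series ⇒ the Darcy flux q is identical in every zone and the zone head losses add (resistances L/K in series).
Σ(L/K) = 74.7/29.5 + 695/38.9 + 228/8.34 = 2.532 + 17.87 + 27.34 = 47.74 d
K_eq = L_total / Σ(L/K) = 997.7 / 47.74 = 20.90 m/d
q = K_eq · i = 20.90 × 0.0015 = 0.03135 m/d (same in every zone)
Zone A: v = q/n = 0.03135/0.26 = 0.1206 m/d → t_A = 74.7/0.1206 = 619.5 d
Zone B: v = q/n = 0.03135/0.12 = 0.2613 m/d → t_B = 695/0.2613 = 2660 d
Zone C: v = q/n = 0.03135/0.12 = 0.2613 m/d → t_C = 228/0.2613 = 872.7 d
Total t = 619.5 + 2660 + 872.7 = 4153 d
   = 4153 / 365 = 11.4 yr

11.4 years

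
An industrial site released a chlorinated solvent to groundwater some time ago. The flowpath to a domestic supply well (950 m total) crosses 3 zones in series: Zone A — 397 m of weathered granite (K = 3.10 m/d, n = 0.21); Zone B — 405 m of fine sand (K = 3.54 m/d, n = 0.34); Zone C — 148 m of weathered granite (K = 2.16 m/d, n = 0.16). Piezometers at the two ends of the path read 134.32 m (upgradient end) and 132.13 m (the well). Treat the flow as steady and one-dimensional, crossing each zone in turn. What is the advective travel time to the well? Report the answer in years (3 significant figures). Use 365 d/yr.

95.2 years

Total head drop ΔH = 134.32 − 132.13 = 2.19 m
Steady 1-D flow in series ⇒ the Darcy flux q is identical in every zone and the zone head losses add (resistances L/K in series).
Σ(L/K) = 397/3.10 + 405/3.54 + 148/2.16 = 128.1 + 114.4 + 68.52 = 311.0 d
q = ΔH / Σ(L/K) = 2.19 / 311.0 = 0.007042 m/d (same in every zone)
Zone A: v = q/n = 0.007042/0.21 = 0.03353 m/d → t_A = 397/0.03353 = 11840 d
Zone B: v = q/n = 0.007042/0.34 = 0.02071 m/d → t_B = 405/0.02071 = 19550 d
Zone C: v = q/n = 0.007042/0.16 = 0.04401 m/d → t_C = 148/0.04401 = 3363 d
Total t = 11840 + 19550 + 3363 = 34760 d
   = 34760 / 365 = 95.2 yr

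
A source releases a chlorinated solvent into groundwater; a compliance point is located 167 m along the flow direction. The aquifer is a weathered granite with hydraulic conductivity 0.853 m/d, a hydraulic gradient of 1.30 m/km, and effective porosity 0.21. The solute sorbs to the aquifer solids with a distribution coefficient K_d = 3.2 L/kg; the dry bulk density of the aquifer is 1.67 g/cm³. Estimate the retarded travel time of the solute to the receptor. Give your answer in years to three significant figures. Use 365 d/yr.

Specific discharge q = 0.853 × 0.0013 = 0.001109 m/d
Average linear velocity = 0.001109 / 0.21 = 0.005280 m/d
Retardation R = 1 + ρ_b·K_d/n = 1 + 1.67×3.2/0.21 = 26.45
Contaminant velocity v_c = v/R = 0.005280/26.45 = 1.997e-4 m/d
t = L/v_c = 167/1.997e-4 = 836400 d
   = 836400/365 = 2290 yr

2290 years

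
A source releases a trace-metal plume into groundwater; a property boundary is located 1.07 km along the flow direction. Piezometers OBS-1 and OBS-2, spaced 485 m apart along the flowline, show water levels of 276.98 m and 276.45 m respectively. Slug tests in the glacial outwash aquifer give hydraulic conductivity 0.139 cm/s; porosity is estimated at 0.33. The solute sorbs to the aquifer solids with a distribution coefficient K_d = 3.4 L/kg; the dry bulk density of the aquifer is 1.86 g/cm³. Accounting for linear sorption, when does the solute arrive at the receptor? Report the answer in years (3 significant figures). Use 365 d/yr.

Hydraulic gradient i = (276.98 − 276.45) / 485 = 0.53 / 485 = 0.001093
K = 0.139 cm/s × 864 = 120.1 m/d
Specific discharge q = 120.1 × 0.001093 = 0.1312 m/d
v_s = q/n_e = 0.1312/0.33 = 0.3977 m/d
Retardation R = 1 + ρ_b·K_d/n = 1 + 1.86×3.4/0.33 = 20.16
Contaminant velocity v_c = v/R = 0.3977/20.16 = 0.01972 m/d
L = 1.07 km = 1070 m
t = L/v_c = 1070/0.01972 = 54250 d
   = 54250/365 = 149 yr

149 years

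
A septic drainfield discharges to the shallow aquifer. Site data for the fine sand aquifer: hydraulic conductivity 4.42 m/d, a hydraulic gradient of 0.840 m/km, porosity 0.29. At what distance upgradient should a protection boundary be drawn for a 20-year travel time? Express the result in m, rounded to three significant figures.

Darcy flux q = K·i = 4.42 × 8.4e-4 = 0.003713 m/d
v = Ki/n = 4.42·8.4e-4/0.29 = 0.01280 m/d
T = 20 yr × 365 = 7300 d
L = v × T = 0.01280 × 7300 = 93.46 m

93.5 m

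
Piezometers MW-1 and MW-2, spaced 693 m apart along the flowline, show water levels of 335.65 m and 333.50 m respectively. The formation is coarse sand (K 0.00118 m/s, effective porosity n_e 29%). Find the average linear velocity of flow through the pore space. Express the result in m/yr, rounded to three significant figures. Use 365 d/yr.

Hydraulic gradient i = (335.65 − 333.50) / 693 = 2.15 / 693 = 0.003102
K = 0.00118 m/s × 86400 s/d = 102.0 m/d
Specific discharge q = 102.0 × 0.003102 = 0.3163 m/d
v = Ki/n = 102.0·0.003102/0.29 = 1.091 m/d
   = 1.091 × 365 = 398 m/yr

398 m/yr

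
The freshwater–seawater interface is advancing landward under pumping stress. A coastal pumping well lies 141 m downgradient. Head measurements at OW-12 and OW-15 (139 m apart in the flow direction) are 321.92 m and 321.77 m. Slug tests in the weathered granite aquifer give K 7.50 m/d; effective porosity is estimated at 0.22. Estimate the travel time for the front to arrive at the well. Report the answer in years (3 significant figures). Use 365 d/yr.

10.5 years

Hydraulic gradient i = (321.92 − 321.77) / 139 = 0.15 / 139 = 0.001079
Specific discharge q = 7.50 × 0.001079 = 0.008094 m/d
Seepage velocity v = q / n = 0.008094 / 0.22 = 0.03679 m/d
t = L / v = 141 / 0.03679 = 3833 d
   = 3833 / 365 = 10.5 yr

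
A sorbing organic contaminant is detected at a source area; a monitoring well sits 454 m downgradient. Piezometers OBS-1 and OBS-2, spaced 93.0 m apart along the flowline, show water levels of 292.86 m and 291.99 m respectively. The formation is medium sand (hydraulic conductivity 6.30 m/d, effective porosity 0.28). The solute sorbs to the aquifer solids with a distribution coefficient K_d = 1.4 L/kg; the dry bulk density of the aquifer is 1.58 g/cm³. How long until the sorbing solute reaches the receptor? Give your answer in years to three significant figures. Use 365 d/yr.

52.6 years

Hydraulic gradient i = (292.86 − 291.99) / 93.0 = 0.87 / 93.0 = 0.009355
Specific discharge q = 6.30 × 0.009355 = 0.05894 m/d
Average linear velocity = 0.05894 / 0.28 = 0.2105 m/d
Retardation R = 1 + ρ_b·K_d/n = 1 + 1.58×1.4/0.28 = 8.900
Contaminant velocity v_c = v/R = 0.2105/8.900 = 0.02365 m/d
t = L/v_c = 454/0.02365 = 19200 d
   = 19200/365 = 52.6 yr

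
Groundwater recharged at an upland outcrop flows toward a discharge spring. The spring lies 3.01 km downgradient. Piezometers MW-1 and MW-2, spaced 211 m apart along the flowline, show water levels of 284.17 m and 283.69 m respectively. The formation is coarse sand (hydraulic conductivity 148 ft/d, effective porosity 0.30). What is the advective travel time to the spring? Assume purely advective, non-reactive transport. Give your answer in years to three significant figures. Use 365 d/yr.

24.1 years

Hydraulic gradient i = (284.17 − 283.69) / 211 = 0.48 / 211 = 0.002275
K = 148 ft/d × 0.3048 = 45.11 m/d
q = Ki = 45.11 × 0.002275 = 0.1026 m/d
v_s = q/n_e = 0.1026/0.30 = 0.3421 m/d
L = 3.01 km = 3010 m
t = L / v = 3010 / 0.3421 = 8799 d
   = 8799 / 365 = 24.1 yr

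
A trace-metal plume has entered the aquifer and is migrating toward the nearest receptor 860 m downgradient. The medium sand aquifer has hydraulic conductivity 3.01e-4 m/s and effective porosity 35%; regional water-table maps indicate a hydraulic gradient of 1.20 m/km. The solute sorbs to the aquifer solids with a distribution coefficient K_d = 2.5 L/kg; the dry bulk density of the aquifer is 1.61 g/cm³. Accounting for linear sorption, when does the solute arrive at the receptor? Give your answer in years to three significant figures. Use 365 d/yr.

K = 3.01e-4 m/s × 86400 s/d = 26.01 m/d
Specific discharge q = 26.01 × 0.0012 = 0.03121 m/d
v_s = q/n_e = 0.03121/0.35 = 0.08916 m/d
Retardation R = 1 + ρ_b·K_d/n = 1 + 1.61×2.5/0.35 = 12.50
Contaminant velocity v_c = v/R = 0.08916/12.50 = 0.007133 m/d
t = L/v_c = 860/0.007133 = 120600 d
   = 120600/365 = 330 yr

330 years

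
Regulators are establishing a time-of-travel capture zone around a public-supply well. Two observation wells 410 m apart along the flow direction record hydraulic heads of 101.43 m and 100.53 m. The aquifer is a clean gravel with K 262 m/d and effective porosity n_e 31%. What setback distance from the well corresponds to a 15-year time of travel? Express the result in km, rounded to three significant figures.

10.2 km

Hydraulic gradient i = (101.43 − 100.53) / 410 = 0.90 / 410 = 0.002195
Darcy flux q = K·i = 262 × 0.002195 = 0.5751 m/d
Average linear velocity = 0.5751 / 0.31 = 1.855 m/d
T = 15 yr × 365 = 5475 d
L = v × T = 1.855 × 5475 = 10160 m
   = 10.2 km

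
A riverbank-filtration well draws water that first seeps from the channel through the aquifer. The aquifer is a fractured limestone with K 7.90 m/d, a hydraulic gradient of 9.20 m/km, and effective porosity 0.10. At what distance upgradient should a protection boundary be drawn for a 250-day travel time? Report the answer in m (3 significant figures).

Specific discharge q = 7.90 × 0.0092 = 0.07268 m/d
v_s = q/n_e = 0.07268/0.10 = 0.7268 m/d
L = v × T = 0.7268 × 250 = 181.7 m

182 m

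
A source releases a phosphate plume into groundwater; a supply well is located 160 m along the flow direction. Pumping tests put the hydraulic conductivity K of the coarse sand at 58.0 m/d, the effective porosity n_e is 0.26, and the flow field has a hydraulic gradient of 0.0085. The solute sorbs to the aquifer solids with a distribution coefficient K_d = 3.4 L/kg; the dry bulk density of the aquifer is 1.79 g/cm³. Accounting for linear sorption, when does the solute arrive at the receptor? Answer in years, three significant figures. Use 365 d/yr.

Specific discharge q = 58.0 × 0.0085 = 0.4930 m/d
Seepage velocity v = q / n = 0.4930 / 0.26 = 1.896 m/d
Retardation R = 1 + ρ_b·K_d/n = 1 + 1.79×3.4/0.26 = 24.41
Contaminant velocity v_c = v/R = 1.896/24.41 = 0.07769 m/d
t = L/v_c = 160/0.07769 = 2060 d
   = 2060/365 = 5.64 yr

5.64 years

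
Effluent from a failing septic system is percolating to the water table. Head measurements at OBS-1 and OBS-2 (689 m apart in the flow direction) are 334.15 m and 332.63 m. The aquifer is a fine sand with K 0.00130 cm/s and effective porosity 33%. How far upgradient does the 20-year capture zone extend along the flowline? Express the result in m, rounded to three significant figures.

54.8 m

Hydraulic gradient i = (334.15 − 332.63) / 689 = 1.52 / 689 = 0.002206
K = 0.00130 cm/s × 864 = 1.123 m/d
Darcy flux q = K·i = 1.123 × 0.002206 = 0.002478 m/d
Average linear velocity = 0.002478 / 0.33 = 0.007509 m/d
T = 20 yr × 365 = 7300 d
L = v × T = 0.007509 × 7300 = 54.81 m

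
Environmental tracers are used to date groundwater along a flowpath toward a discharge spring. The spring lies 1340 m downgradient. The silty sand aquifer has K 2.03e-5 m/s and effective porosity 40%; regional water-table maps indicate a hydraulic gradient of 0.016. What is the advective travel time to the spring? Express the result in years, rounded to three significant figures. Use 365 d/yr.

K = 2.03e-5 m/s × 86400 s/d = 1.754 m/d
Darcy flux q = K·i = 1.754 × 0.016 = 0.02806 m/d
Seepage velocity v = q / n = 0.02806 / 0.40 = 0.07016 m/d
t = L / v = 1340 / 0.07016 = 19100 d
   = 19100 / 365 = 52.3 yr

52.3 years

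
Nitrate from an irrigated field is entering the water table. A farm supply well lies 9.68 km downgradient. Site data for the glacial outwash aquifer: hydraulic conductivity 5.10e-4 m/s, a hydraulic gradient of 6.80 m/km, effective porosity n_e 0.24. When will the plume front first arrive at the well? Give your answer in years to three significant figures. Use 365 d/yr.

21.2 years

K = 5.10e-4 m/s × 86400 s/d = 44.06 m/d
q = Ki = 44.06 × 0.0068 = 0.2996 m/d
v_s = q/n_e = 0.2996/0.24 = 1.248 m/d
L = 9.68 km = 9680 m
t = L / v = 9680 / 1.248 = 7753 d
   = 7753 / 365 = 21.2 yr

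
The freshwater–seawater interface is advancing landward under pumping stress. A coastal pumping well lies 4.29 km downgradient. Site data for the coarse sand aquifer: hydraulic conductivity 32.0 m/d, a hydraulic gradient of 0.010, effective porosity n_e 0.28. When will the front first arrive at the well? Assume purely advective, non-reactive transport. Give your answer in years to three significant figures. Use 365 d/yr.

10.3 years

Specific discharge q = 32.0 × 0.010 = 0.3200 m/d
Seepage velocity v = q / n = 0.3200 / 0.28 = 1.143 m/d
L = 4.29 km = 4290 m
t = L / v = 4290 / 1.143 = 3754 d
   = 3754 / 365 = 10.3 yr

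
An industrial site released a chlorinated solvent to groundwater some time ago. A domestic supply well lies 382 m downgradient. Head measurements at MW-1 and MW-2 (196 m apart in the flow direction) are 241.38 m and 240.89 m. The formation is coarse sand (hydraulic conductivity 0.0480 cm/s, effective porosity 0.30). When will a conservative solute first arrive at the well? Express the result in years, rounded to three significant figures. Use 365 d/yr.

Hydraulic gradient i = (241.38 − 240.89) / 196 = 0.49 / 196 = 0.002500
K = 0.0480 cm/s × 864 = 41.47 m/d
Specific discharge q = 41.47 × 0.002500 = 0.1037 m/d
Seepage velocity v = q / n = 0.1037 / 0.30 = 0.3456 m/d
t = L / v = 382 / 0.3456 = 1105 d
   = 1105 / 365 = 3.03 yr

3.03 years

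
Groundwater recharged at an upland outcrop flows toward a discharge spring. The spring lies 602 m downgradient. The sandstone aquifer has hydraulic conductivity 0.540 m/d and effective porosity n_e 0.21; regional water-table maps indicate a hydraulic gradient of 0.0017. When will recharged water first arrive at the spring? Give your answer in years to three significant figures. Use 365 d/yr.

377 years

Darcy flux q = K·i = 0.540 × 0.0017 = 9.180e-4 m/d
v_s = q/n_e = 9.180e-4/0.21 = 0.004371 m/d
t = L / v = 602 / 0.004371 = 137700 d
   = 137700 / 365 = 377 yr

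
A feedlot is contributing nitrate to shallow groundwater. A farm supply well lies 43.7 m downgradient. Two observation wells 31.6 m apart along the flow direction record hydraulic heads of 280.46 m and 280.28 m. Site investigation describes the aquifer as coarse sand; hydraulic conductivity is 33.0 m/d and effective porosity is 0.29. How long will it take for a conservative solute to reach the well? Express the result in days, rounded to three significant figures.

Hydraulic gradient i = (280.46 − 280.28) / 31.6 = 0.18 / 31.6 = 0.005696
q = Ki = 33.0 × 0.005696 = 0.1880 m/d
Average linear velocity = 0.1880 / 0.29 = 0.6482 m/d
t = L / v = 43.7 / 0.6482 = 67.42 d

67.4 days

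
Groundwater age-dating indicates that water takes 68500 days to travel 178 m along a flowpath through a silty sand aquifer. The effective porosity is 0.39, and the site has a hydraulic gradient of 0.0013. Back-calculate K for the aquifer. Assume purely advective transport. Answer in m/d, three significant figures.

0.780 m/d

v = L / t = 178 / 68500 = 0.002599 m/d
K = v · n / i = 0.002599 × 0.39 / 0.0013 = 0.780 m/d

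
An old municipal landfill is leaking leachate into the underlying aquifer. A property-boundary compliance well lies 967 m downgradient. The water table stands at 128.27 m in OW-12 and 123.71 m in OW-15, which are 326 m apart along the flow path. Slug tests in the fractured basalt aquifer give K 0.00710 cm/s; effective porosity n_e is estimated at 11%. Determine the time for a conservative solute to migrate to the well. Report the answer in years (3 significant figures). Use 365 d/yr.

Hydraulic gradient i = (128.27 − 123.71) / 326 = 4.56 / 326 = 0.01399
K = 0.00710 cm/s × 864 = 6.134 m/d
Specific discharge q = 6.134 × 0.01399 = 0.08581 m/d
v_s = q/n_e = 0.08581/0.11 = 0.7801 m/d
t = L / v = 967 / 0.7801 = 1240 d
   = 1240 / 365 = 3.40 yr

3.40 years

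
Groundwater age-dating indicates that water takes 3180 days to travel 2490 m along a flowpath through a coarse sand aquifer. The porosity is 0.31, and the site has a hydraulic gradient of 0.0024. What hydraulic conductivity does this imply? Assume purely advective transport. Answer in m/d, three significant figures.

101 m/d

v = L / t = 2490 / 3180 = 0.7830 m/d
K = v · n / i = 0.7830 × 0.31 / 0.0024 = 101 m/d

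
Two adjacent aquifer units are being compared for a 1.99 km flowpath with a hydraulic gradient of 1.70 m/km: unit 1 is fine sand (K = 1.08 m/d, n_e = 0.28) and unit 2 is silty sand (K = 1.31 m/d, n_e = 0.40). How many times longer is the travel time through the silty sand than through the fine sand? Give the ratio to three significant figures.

1.18

Unit 1 (fine sand): v = 1.08×0.0017/0.28 = 0.006557 m/d, t = 1990/0.006557 = 303500 d
Unit 2 (silty sand): v = 1.31×0.0017/0.40 = 0.005567 m/d, t = 1990/0.005567 = 357400 d
t(silty sand) / t(fine sand) = 357400/303500 = 1.18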